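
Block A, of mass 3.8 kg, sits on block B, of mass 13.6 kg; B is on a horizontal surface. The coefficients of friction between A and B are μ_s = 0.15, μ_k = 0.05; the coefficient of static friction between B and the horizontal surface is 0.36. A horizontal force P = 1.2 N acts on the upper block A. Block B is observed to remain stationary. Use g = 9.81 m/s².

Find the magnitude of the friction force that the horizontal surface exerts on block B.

f ≈ 1.2 N

The normal force B exerts on A is simply A's weight, N₁ = 37.28 N.
Maximum static friction on A from B: μ_s N₁ = 0.15×37.28 = 5.592 N.
P = 1.2 N is within that limit, so A and B move together (both at rest); the A–B friction is simply f₁ = P = 1.2 N.
By Newton's third law B feels 1.2 N forward from A. With B stationary, the floor's static friction on B balances it: f₂ = 1.2 N (well within μ_s(m_A+m_B)g = 61.45 N).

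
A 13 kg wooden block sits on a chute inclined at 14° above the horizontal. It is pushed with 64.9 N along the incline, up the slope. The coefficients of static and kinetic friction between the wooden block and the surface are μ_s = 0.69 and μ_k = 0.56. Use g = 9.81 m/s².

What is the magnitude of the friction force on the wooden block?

f ≈ 34 N (down the incline)

Normal force: N = m g cos θ = 13 × 9.81 × cos 14° = 123.7 N.
For equilibrium along the incline the friction force must supply f = m g sin θ − P = 30.85 − 64.9 = -34.05 N (positive meaning up-slope).
Maximum static friction available: μ_s N = 0.69 × 123.7 = 85.38 N.
Since |-34.05| ≤ 85.38 N, no slip — friction simply equals what equilibrium demands.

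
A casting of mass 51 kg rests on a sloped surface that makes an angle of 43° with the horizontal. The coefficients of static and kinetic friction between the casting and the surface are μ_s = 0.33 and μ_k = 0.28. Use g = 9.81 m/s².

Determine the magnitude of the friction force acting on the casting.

f ≈ 102 N (up the incline)

Normal force: N = m g cos θ = 51 × 9.81 × cos 43° = 365.9 N.
Along the slope the weight component is m g sin θ = 341.2 N; friction must supply exactly this, acting up-slope.
The static-friction ceiling is μ_s N = 0.33 × 365.9 = 120.7 N.
Since |341.2| > 120.7 N, static friction cannot hold it; the casting slides down the incline and kinetic friction applies: f = μ_k N = 0.28 × 365.9 = 102 N.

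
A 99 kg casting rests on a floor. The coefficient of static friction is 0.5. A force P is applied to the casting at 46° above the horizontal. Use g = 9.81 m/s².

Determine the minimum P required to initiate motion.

P ≈ 461 N

N = m g − P sin α (the pull lifts the casting).
At impending slip, P cos α = μ_s N = μ_s (m g − P sin α).
Solving: P (cos α + μ_s sin α) = μ_s m g → P = 0.5×971/(cos 46° + 0.5 sin 46°) = 486/1.054 = 461 N.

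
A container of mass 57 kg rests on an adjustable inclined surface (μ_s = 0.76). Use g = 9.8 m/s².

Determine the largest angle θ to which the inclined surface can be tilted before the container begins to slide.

At the slip threshold, m g sin θ = μ_s · m g cos θ, so tan θ = μ_s.
θ_max = arctan(0.76) = 37.2°.

θ_max ≈ 37.2°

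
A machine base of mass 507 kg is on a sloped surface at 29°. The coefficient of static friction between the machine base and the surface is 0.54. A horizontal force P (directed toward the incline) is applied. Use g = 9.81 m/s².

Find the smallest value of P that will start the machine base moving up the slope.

At impending motion up the slope, friction acts down-slope at its limit: f = μ_s N.
Perpendicular to the incline: N = m g cos θ + P sin θ.
Along the incline: P cos θ = m g sin θ + μ_s N = m g sin θ + μ_s (m g cos θ + P sin θ).
Solving, P (cos θ − μ_s sin θ) = m g (sin θ + μ_s cos θ), so P = 507×9.81×(sin 29° + 0.54 cos 29°)/(cos 29° − 0.54 sin 29°) = 4970×0.9571/0.6128 = 7770 N.

P ≈ 7770 N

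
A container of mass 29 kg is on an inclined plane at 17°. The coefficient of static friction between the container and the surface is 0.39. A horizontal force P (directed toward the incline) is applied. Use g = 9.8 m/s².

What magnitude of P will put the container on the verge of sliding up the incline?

At impending motion up the slope, friction acts down-slope at its limit: f = μ_s N.
Perpendicular to the incline: N = m g cos θ + P sin θ.
Along the incline: P cos θ = m g sin θ + μ_s N = m g sin θ + μ_s (m g cos θ + P sin θ).
Solving, P (cos θ − μ_s sin θ) = m g (sin θ + μ_s cos θ), so P = 29×9.8×(sin 17° + 0.39 cos 17°)/(cos 17° − 0.39 sin 17°) = 284×0.6653/0.8423 = 224 N.

P ≈ 224 N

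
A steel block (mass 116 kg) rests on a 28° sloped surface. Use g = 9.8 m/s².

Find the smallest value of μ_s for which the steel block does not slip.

μ_s,min ≈ 0.532

At the slip threshold m g sin θ = μ_s m g cos θ, so μ_s,min = tan θ.
μ_s,min = tan 28° = 0.532.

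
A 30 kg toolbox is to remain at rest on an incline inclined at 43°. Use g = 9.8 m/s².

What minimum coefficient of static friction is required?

At the slip threshold m g sin θ = μ_s m g cos θ, so μ_s,min = tan θ.
μ_s,min = tan 43° = 0.933.

μ_s,min ≈ 0.933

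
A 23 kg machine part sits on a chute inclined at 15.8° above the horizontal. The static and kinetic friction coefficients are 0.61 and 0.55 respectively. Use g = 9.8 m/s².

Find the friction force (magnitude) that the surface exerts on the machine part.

f ≈ 61.4 N (up the incline)

The normal reaction is N = m g cos θ = 216.9 N.
Along the slope the weight component is m g sin θ = 61.37 N; friction must supply exactly this, acting up-slope.
Static friction can supply at most μ_s N = 132.3 N.
Since |61.37| ≤ 132.3 N, no slip — friction simply equals what equilibrium demands.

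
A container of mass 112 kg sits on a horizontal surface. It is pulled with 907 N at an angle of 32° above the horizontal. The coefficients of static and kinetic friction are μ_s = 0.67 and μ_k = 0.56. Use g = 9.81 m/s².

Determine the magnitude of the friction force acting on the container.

Vertical equilibrium gives N = m g − P sin α = 618.1 N.
Horizontally, friction must balance P cos α = 769.2 N.
μ_s N = 0.67 × 618.1 = 414.1 N.
769.2 > 414.1 N → the container slides; f = μ_k N = 0.56×618.1 = 346 N.

f ≈ 346 N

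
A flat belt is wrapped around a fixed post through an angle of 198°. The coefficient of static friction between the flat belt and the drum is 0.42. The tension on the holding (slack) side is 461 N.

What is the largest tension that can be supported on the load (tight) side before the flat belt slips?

T_max ≈ 1970 N

At impending slip the capstan equation gives T₂/T₁ = e^{μβ} with β in radians.
β = 198° × π/180 = 3.456 rad.
e^{μβ} = e^{0.42×3.456} = 4.269.
T₂ = T₁ · e^{μβ} = 461 × 4.269 = 1970 N.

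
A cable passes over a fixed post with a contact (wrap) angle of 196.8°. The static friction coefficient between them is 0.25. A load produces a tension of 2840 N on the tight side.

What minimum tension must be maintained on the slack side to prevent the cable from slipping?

Capstan equation at impending slip: T_tight/T_slack = e^{μβ}.
β = 196.8° = 3.435 rad; e^{μβ} = e^{0.25×3.435} = 2.36.
T_slack = T_tight / e^{μβ} = 2840 / 2.36 = 1200 N.

T_min ≈ 1200 N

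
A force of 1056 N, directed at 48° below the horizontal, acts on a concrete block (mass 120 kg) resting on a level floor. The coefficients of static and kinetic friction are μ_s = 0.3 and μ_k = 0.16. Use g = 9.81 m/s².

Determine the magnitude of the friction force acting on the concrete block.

f ≈ 314 N

Vertical equilibrium gives N = m g + P sin α = 1962 N.
The horizontal driving force is P cos α = 706.6 N, so equilibrium needs friction f = 706.6 N.
μ_s N = 0.3 × 1962 = 588.6 N.
The required friction exceeds μ_s N, so the concrete block moves and f = μ_k N = 314 N.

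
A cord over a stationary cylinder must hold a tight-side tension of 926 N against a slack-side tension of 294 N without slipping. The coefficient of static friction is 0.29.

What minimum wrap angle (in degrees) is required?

T₂/T₁ = e^{μβ} → β = ln(T₂/T₁)/μ.
β = ln(926/294)/0.29 = 1.147/0.29 = 3.956 rad.
In degrees: β = 3.956 × 180/π = 227°.

β_min ≈ 227°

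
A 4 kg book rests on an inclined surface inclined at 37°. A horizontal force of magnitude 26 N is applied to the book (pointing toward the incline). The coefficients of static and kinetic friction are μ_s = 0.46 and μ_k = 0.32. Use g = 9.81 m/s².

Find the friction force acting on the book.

The horizontal push has a component P sin θ into the surface, so N = m g cos θ + P sin θ = 31.34 + 15.65 = 46.99 N.
Parallel to the incline: P cos θ − m g sin θ = 20.76 − 23.62 = -2.851 N; the friction needed to balance this is 2.851 N acting up the slope.
Maximum static friction: μ_s N = 0.46 × 46.99 = 21.61 N.
Since 2.851 N is within the 21.61 N limit, the book stays put and friction is exactly 2.85 N.

f ≈ 2.85 N (up the incline)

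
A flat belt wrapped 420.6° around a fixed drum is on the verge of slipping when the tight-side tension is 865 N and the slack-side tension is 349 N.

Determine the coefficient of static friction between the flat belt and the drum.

μ ≈ 0.124

T₂/T₁ = e^{μβ} → μ = ln(T₂/T₁)/β.
β = 420.6° = 7.341 rad.
μ = ln(865/349)/7.341 = ln(2.479)/7.341 = 0.124.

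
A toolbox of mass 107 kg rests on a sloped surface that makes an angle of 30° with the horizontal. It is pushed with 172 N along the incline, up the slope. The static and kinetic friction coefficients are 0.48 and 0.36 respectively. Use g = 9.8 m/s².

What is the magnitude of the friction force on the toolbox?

Perpendicular to the surface, N = m g cos θ = 107·9.8·cos 30° = 908.1 N.
The friction needed for equilibrium is m g sin θ − P = 524.3 − 172 = 352.3 N, measured positive up-slope.
Static friction can supply at most μ_s N = 435.9 N.
Since |352.3| ≤ 435.9 N, no slip — friction simply equals what equilibrium demands.

f ≈ 352 N (up the incline)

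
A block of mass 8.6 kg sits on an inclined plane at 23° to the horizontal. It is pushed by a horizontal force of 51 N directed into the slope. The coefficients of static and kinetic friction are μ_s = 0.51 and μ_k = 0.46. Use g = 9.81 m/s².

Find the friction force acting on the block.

f ≈ 14 N (down the incline)

The horizontal push has a component P sin θ into the surface, so N = m g cos θ + P sin θ = 77.66 + 19.93 = 97.59 N.
Along the incline, the net driving force (taking up-slope positive) is P cos θ − m g sin θ = 46.95 − 32.96 = 13.98 N, so equilibrium requires friction f = -13.98 N (down-slope).
The limit of static friction is μ_s N = 49.77 N.
Since 13.98 N is within the 49.77 N limit, the block stays put and friction is exactly 14 N.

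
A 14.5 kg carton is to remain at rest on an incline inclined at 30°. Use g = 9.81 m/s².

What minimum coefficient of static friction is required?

At the slip threshold m g sin θ = μ_s m g cos θ, so μ_s,min = tan θ.
μ_s,min = tan 30° = 0.577.

μ_s,min ≈ 0.577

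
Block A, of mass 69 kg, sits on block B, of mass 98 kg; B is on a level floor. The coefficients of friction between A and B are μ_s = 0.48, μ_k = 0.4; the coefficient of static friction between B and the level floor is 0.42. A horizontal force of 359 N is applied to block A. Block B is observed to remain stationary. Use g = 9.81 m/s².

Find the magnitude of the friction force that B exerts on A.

f ≈ 271 N

The normal force B exerts on A is simply A's weight, N₁ = 676.9 N.
Maximum static friction on A from B: μ_s N₁ = 0.48×676.9 = 324.9 N.
P = 359 N exceeds that limit, so A slips over B and the interface friction becomes kinetic: f₁ = μ_k N₁ = 0.4×676.9 = 271 N.
By Newton's third law B feels 271 N forward from A. With B stationary, the floor's static friction on B balances it: f₂ = 271 N (well within μ_s(m_A+m_B)g = 688.1 N).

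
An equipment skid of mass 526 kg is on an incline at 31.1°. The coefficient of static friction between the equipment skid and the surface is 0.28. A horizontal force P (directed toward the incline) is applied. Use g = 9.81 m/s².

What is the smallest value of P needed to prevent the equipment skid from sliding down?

P_min ≈ 1430 N

The equipment skid tends to slide down (tan θ > μ_s), so at the point of impending slip friction acts up-slope at its limit: f = μ_s N.
Perpendicular to the incline: N = m g cos θ + P sin θ.
Along the incline: P cos θ + μ_s N = m g sin θ, i.e. P cos θ + μ_s (m g cos θ + P sin θ) = m g sin θ.
Solving, P (cos θ + μ_s sin θ) = m g (sin θ − μ_s cos θ), so P = 5160×0.2768/1.001 = 1430 N.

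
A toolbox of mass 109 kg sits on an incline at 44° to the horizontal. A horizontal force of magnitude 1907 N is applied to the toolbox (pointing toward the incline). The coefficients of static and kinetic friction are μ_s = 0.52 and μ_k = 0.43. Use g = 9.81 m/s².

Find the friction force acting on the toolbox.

Normal direction: N = m g cos θ + P sin θ = 2094 N.
Along the incline, the net driving force (taking up-slope positive) is P cos θ − m g sin θ = 1372 − 742.8 = 629 N, so equilibrium requires friction f = -629 N (down-slope).
The limit of static friction is μ_s N = 1089 N.
Since 629 N is within the 1089 N limit, the toolbox stays put and friction is exactly 629 N.

f ≈ 629 N (down the incline)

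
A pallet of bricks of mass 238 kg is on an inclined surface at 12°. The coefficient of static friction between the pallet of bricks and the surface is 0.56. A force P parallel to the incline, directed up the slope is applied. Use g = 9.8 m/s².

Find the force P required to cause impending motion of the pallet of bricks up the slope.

P ≈ 1760 N

At impending motion up the slope, friction acts down-slope at its limit: f = μ_s N.
P is parallel to the surface, so N = m g cos θ = 2280 N.
Along the incline: P = m g sin θ + μ_s N = 485 + 0.56×2280 = 1760 N.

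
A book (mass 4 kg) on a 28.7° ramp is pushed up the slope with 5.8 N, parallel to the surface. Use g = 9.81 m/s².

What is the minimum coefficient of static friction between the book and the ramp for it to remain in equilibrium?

N = m g cos θ = 34.42 N.
Friction must make up the shortfall along the incline: f = m g sin θ − P = 18.84 − 5.8 = 13.04 N.
At the threshold f = μ_s N, so μ_s,min = 13.04/34.42 = 0.379.

μ_s,min ≈ 0.379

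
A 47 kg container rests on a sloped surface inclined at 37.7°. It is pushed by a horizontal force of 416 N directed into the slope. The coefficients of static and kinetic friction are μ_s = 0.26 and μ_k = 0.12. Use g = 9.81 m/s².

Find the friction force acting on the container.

Normal direction: N = m g cos θ + P sin θ = 619.2 N.
Parallel to the incline: P cos θ − m g sin θ = 329.1 − 282 = 47.19 N; the friction needed to balance this is 47.19 N acting down the slope.
Maximum static friction: μ_s N = 0.26 × 619.2 = 161 N.
Since 47.19 N is within the 161 N limit, the container stays put and friction is exactly 47.2 N.

f ≈ 47.2 N (down the incline)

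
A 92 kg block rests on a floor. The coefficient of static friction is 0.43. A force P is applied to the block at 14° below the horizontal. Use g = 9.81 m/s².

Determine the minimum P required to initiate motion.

N = m g + P sin α (the push presses the block into the floor).
At impending slip, P cos α = μ_s N = μ_s (m g + P sin α).
Solving: P (cos α − μ_s sin α) = μ_s m g → P = 0.43×903/(cos 14° − 0.43 sin 14°) = 388/0.8663 = 448 N.

P ≈ 448 N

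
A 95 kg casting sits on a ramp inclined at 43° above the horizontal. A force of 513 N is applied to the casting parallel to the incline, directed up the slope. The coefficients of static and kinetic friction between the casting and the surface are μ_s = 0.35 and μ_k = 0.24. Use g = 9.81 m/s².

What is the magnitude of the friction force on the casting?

f ≈ 123 N (up the incline)

Perpendicular to the surface, N = m g cos θ = 95·9.81·cos 43° = 681.6 N.
The friction needed for equilibrium is m g sin θ − P = 635.6 − 513 = 122.6 N, measured positive up-slope.
Maximum static friction available: μ_s N = 0.35 × 681.6 = 238.6 N.
Since |122.6| ≤ 238.6 N, static friction is sufficient; f equals the required value, not μ_s N.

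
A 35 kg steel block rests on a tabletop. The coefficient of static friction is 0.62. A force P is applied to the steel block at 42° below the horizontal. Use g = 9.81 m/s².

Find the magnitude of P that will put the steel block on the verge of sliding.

N = m g + P sin α (the push presses the steel block into the tabletop).
At impending slip, P cos α = μ_s N = μ_s (m g + P sin α).
Solving: P (cos α − μ_s sin α) = μ_s m g → P = 0.62×343/(cos 42° − 0.62 sin 42°) = 213/0.3283 = 648 N.

P ≈ 648 N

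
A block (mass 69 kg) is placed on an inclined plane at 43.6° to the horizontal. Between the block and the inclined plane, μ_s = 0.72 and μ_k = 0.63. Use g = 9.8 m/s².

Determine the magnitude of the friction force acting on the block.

f ≈ 309 N (up the incline)

Perpendicular to the surface, N = m g cos θ = 69·9.8·cos 43.6° = 489.7 N.
For equilibrium along the incline, friction must balance the weight component: f = m g sin θ = 466.3 N up the slope.
The static-friction ceiling is μ_s N = 0.72 × 489.7 = 352.6 N.
|466.3| exceeds 352.6 N, so the block slips down-slope; friction is kinetic, f = μ_k N = 0.63×489.7 = 309 N.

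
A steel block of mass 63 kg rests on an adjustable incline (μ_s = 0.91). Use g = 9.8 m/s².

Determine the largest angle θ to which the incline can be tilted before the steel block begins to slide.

At the slip threshold, m g sin θ = μ_s · m g cos θ, so tan θ = μ_s.
θ_max = arctan(0.91) = 42.3°.

θ_max ≈ 42.3°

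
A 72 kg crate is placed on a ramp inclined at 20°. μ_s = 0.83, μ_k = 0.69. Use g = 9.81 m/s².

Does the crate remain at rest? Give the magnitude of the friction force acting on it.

N = m g cos θ = 664 N.
Down-slope weight component: m g sin θ = 242 N.
μ_s N = 551 N.
242 ≤ 551 N, so it stays put; friction = 242 N.

f ≈ 242 N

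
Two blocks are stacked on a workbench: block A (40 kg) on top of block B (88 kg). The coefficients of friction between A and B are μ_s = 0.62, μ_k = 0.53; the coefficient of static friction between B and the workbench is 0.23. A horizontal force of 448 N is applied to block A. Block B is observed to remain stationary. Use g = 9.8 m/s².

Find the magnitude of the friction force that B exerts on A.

f ≈ 208 N

The normal force B exerts on A is simply A's weight, N₁ = 392 N.
Maximum static friction on A from B: μ_s N₁ = 0.62×392 = 243 N.
Since P = 448 N > 243 N, A slides on B; the A–B friction is kinetic: f₁ = μ_k N₁ = 0.53×392 = 208 N.
By Newton's third law B feels 208 N forward from A. With B stationary, the floor's static friction on B balances it: f₂ = 208 N (well within μ_s(m_A+m_B)g = 288.5 N).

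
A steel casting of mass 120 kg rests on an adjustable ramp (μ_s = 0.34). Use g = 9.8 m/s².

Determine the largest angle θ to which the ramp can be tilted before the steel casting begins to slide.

θ_max ≈ 18.8°

At the slip threshold, m g sin θ = μ_s · m g cos θ, so tan θ = μ_s.
θ_max = arctan(0.34) = 18.8°.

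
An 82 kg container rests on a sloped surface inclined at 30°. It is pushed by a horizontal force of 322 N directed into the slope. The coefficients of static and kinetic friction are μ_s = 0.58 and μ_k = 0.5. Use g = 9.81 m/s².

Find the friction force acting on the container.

f ≈ 123 N (up the incline)

Resolve perpendicular to the incline: N = m g cos θ + P sin θ = 82×9.81×cos 30° + 322×sin 30° = 857.6 N.
Along the incline, the net driving force (taking up-slope positive) is P cos θ − m g sin θ = 278.9 − 402.2 = -123.3 N, so equilibrium requires friction f = 123.3 N (up-slope).
The limit of static friction is μ_s N = 497.4 N.
Since 123.3 N is within the 497.4 N limit, the container stays put and friction is exactly 123 N.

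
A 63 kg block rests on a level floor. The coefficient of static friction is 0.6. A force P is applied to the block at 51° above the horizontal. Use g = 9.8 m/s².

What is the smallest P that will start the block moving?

P ≈ 338 N

N = m g − P sin α (the pull lifts the block).
At impending slip, P cos α = μ_s N = μ_s (m g − P sin α).
Solving: P (cos α + μ_s sin α) = μ_s m g → P = 0.6×617/(cos 51° + 0.6 sin 51°) = 370/1.096 = 338 N.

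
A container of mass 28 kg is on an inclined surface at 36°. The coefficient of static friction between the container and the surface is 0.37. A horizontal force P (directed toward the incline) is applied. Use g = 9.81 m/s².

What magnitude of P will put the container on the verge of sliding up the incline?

P ≈ 412 N

At impending motion up the slope, friction acts down-slope at its limit: f = μ_s N.
Perpendicular to the incline: N = m g cos θ + P sin θ.
Along the incline: P cos θ = m g sin θ + μ_s N = m g sin θ + μ_s (m g cos θ + P sin θ).
Solving, P (cos θ − μ_s sin θ) = m g (sin θ + μ_s cos θ), so P = 28×9.81×(sin 36° + 0.37 cos 36°)/(cos 36° − 0.37 sin 36°) = 275×0.8871/0.5915 = 412 N.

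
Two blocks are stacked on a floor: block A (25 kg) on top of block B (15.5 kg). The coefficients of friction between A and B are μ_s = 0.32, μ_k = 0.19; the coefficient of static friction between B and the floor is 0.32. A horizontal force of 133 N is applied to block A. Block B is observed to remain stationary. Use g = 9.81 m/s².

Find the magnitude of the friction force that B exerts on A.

The normal force B exerts on A is simply A's weight, N₁ = 245.2 N.
Maximum static friction on A from B: μ_s N₁ = 0.32×245.2 = 78.48 N.
P = 133 N exceeds that limit, so A slips over B and the interface friction becomes kinetic: f₁ = μ_k N₁ = 0.19×245.2 = 46.6 N.
By Newton's third law B feels 46.6 N forward from A. With B stationary, the floor's static friction on B balances it: f₂ = 46.6 N (well within μ_s(m_A+m_B)g = 127.1 N).

f ≈ 46.6 N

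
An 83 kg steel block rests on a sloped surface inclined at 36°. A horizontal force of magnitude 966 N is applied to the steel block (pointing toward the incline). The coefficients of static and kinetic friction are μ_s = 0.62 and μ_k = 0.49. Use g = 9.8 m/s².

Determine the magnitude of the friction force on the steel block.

f ≈ 303 N (down the incline)

The horizontal push has a component P sin θ into the surface, so N = m g cos θ + P sin θ = 658.1 + 567.8 = 1226 N.
Parallel to the incline: P cos θ − m g sin θ = 781.5 − 478.1 = 303.4 N; the friction needed to balance this is 303.4 N acting down the slope.
Maximum static friction: μ_s N = 0.62 × 1226 = 760 N.
|f_req| = 303.4 ≤ 760 N → the steel block is in equilibrium; friction equals the required value.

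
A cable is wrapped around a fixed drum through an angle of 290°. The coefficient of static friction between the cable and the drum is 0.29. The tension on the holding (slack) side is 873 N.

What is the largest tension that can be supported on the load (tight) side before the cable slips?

At impending slip the capstan equation gives T₂/T₁ = e^{μβ} with β in radians.
β = 290° × π/180 = 5.061 rad.
e^{μβ} = e^{0.29×5.061} = 4.34.
T₂ = T₁ · e^{μβ} = 873 × 4.34 = 3790 N.

T_max ≈ 3790 N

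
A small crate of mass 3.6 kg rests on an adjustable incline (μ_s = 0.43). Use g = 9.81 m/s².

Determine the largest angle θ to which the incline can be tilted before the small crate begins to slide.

At the slip threshold, m g sin θ = μ_s · m g cos θ, so tan θ = μ_s.
θ_max = arctan(0.43) = 23.3°.

θ_max ≈ 23.3°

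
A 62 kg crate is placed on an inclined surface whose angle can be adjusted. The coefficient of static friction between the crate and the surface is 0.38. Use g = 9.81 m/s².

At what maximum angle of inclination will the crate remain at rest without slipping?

θ_max ≈ 20.8°

At the slip threshold, m g sin θ = μ_s · m g cos θ, so tan θ = μ_s.
θ_max = arctan(0.38) = 20.8°.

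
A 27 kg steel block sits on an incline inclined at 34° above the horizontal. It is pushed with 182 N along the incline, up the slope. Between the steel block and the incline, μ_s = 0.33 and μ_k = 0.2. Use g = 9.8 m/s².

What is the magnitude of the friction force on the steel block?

Normal force: N = m g cos θ = 27 × 9.8 × cos 34° = 219.4 N.
The friction needed for equilibrium is m g sin θ − P = 148 − 182 = -34.04 N, measured positive up-slope.
Maximum static friction available: μ_s N = 0.33 × 219.4 = 72.39 N.
Since |-34.04| ≤ 72.39 N, static friction is sufficient; f equals the required value, not μ_s N.

f ≈ 34 N (down the incline)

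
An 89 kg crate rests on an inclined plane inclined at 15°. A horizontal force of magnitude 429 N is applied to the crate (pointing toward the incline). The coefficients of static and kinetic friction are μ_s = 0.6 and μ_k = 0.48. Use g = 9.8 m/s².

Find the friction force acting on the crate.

Normal direction: N = m g cos θ + P sin θ = 953.5 N.
Parallel to the incline: P cos θ − m g sin θ = 414.4 − 225.7 = 188.6 N; the friction needed to balance this is 188.6 N acting down the slope.
The limit of static friction is μ_s N = 572.1 N.
Since 188.6 N is within the 572.1 N limit, the crate stays put and friction is exactly 189 N.

f ≈ 189 N (down the incline)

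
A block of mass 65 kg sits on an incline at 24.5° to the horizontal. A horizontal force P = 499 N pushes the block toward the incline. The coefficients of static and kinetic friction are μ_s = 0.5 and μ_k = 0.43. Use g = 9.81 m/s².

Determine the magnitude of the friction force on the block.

f ≈ 190 N (down the incline)

Resolve perpendicular to the incline: N = m g cos θ + P sin θ = 65×9.81×cos 24.5° + 499×sin 24.5° = 787.2 N.
Along the incline, the net driving force (taking up-slope positive) is P cos θ − m g sin θ = 454.1 − 264.4 = 189.6 N, so equilibrium requires friction f = -189.6 N (down-slope).
The limit of static friction is μ_s N = 393.6 N.
|f_req| = 189.6 ≤ 393.6 N → the block is in equilibrium; friction equals the required value.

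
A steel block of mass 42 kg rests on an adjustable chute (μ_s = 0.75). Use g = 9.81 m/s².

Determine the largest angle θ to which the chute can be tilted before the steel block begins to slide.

θ_max ≈ 36.9°

At the slip threshold, m g sin θ = μ_s · m g cos θ, so tan θ = μ_s.
θ_max = arctan(0.75) = 36.9°.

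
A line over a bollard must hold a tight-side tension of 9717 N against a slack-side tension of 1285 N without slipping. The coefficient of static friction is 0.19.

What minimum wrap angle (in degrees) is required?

T₂/T₁ = e^{μβ} → β = ln(T₂/T₁)/μ.
β = ln(9717/1285)/0.19 = 2.023/0.19 = 10.65 rad.
In degrees: β = 10.65 × 180/π = 610°.

β_min ≈ 610°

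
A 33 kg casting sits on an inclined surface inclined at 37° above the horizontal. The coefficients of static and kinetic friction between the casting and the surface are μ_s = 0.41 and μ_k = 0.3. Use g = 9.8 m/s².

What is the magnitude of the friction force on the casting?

f ≈ 77.5 N (up the incline)

The normal reaction is N = m g cos θ = 258.3 N.
Along the slope the weight component is m g sin θ = 194.6 N; friction must supply exactly this, acting up-slope.
The static-friction ceiling is μ_s N = 0.41 × 258.3 = 105.9 N.
Since |194.6| > 105.9 N, static friction cannot hold it; the casting slides down the incline and kinetic friction applies: f = μ_k N = 0.3 × 258.3 = 77.5 N.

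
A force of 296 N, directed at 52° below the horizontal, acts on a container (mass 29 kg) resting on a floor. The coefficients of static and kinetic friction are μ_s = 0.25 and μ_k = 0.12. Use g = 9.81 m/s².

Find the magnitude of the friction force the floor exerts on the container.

f ≈ 62.1 N

The vertical component of P adds to the normal force: N = m g + P sin α = 284.5 + 233.3 = 517.7 N.
Horizontally, friction must balance P cos α = 182.2 N.
The static-friction limit is μ_s N = 129.4 N.
The required friction exceeds μ_s N, so the container moves and f = μ_k N = 62.1 N.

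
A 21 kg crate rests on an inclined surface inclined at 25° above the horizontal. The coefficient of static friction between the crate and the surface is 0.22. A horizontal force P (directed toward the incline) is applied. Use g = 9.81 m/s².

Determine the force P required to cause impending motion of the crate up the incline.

P ≈ 158 N

At impending motion up the slope, friction acts down-slope at its limit: f = μ_s N.
Perpendicular to the incline: N = m g cos θ + P sin θ.
Along the incline: P cos θ = m g sin θ + μ_s N = m g sin θ + μ_s (m g cos θ + P sin θ).
Solving, P (cos θ − μ_s sin θ) = m g (sin θ + μ_s cos θ), so P = 21×9.81×(sin 25° + 0.22 cos 25°)/(cos 25° − 0.22 sin 25°) = 206×0.622/0.8133 = 158 N.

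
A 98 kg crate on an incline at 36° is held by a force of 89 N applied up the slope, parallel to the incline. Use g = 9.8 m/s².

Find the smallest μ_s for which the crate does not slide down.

μ_s,min ≈ 0.612

N = m g cos θ = 777 N.
Friction must make up the shortfall along the incline: f = m g sin θ − P = 564.5 − 89 = 475.5 N.
At the threshold f = μ_s N, so μ_s,min = 475.5/777 = 0.612.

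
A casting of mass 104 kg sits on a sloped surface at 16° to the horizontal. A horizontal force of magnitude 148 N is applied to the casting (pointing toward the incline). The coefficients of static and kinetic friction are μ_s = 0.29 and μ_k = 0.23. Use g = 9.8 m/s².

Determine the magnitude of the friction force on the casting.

Resolve perpendicular to the incline: N = m g cos θ + P sin θ = 104×9.8×cos 16° + 148×sin 16° = 1021 N.
Parallel to the incline: P cos θ − m g sin θ = 142.3 − 280.9 = -138.7 N; the friction needed to balance this is 138.7 N acting up the slope.
Maximum static friction: μ_s N = 0.29 × 1021 = 295.9 N.
|f_req| = 138.7 ≤ 295.9 N → the casting is in equilibrium; friction equals the required value.

f ≈ 139 N (up the incline)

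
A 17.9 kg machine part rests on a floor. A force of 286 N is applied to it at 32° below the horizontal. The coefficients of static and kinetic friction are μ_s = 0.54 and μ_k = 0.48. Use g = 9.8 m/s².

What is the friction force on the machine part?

Vertical equilibrium gives N = m g + P sin α = 327 N.
Horizontally, friction must balance P cos α = 242.5 N.
The static-friction limit is μ_s N = 176.6 N.
242.5 > 176.6 N → the machine part slides; f = μ_k N = 0.48×327 = 157 N.

f ≈ 157 N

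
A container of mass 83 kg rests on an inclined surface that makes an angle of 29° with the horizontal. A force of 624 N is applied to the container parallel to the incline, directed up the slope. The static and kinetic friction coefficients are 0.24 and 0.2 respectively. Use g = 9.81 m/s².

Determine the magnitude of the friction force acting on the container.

f ≈ 142 N (down the incline)

Perpendicular to the surface, N = m g cos θ = 83·9.81·cos 29° = 712.1 N.
For equilibrium along the incline the friction force must supply f = m g sin θ − P = 394.7 − 624 = -229.3 N (positive meaning up-slope).
Static friction can supply at most μ_s N = 170.9 N.
|-229.3| exceeds 170.9 N, so the container slips up-slope; friction is kinetic, f = μ_k N = 0.2×712.1 = 142 N.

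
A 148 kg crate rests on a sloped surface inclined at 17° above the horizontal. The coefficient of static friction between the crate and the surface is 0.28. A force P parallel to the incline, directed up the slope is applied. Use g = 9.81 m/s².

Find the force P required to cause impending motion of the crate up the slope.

At impending motion up the slope, friction acts down-slope at its limit: f = μ_s N.
P is parallel to the surface, so N = m g cos θ = 1390 N.
Along the incline: P = m g sin θ + μ_s N = 424 + 0.28×1390 = 813 N.

P ≈ 813 N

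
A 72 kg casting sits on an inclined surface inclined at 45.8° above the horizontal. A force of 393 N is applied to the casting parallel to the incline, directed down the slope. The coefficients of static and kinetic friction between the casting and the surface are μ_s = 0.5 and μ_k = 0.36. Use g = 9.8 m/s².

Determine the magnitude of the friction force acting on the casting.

Perpendicular to the surface, N = m g cos θ = 72·9.8·cos 45.8° = 491.9 N.
For equilibrium along the incline the friction force must supply f = m g sin θ + P = 505.9 + 393 = 898.9 N (positive meaning up-slope).
Maximum static friction available: μ_s N = 0.5 × 491.9 = 246 N.
Since |898.9| > 246 N, static friction cannot hold it; the casting slides down the incline and kinetic friction applies: f = μ_k N = 0.36 × 491.9 = 177 N.

f ≈ 177 N (up the incline)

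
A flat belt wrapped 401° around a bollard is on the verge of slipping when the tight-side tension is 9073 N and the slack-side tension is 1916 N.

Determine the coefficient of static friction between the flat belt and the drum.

μ ≈ 0.222

T₂/T₁ = e^{μβ} → μ = ln(T₂/T₁)/β.
β = 401° = 6.999 rad.
μ = ln(9073/1916)/6.999 = ln(4.735)/6.999 = 0.222.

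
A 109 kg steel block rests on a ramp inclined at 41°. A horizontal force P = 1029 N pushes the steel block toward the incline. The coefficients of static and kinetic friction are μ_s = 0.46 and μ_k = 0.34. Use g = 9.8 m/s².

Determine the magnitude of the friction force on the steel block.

The horizontal push has a component P sin θ into the surface, so N = m g cos θ + P sin θ = 806.2 + 675.1 = 1481 N.
Along the incline, the net driving force (taking up-slope positive) is P cos θ − m g sin θ = 776.6 − 700.8 = 75.79 N, so equilibrium requires friction f = -75.79 N (down-slope).
Maximum static friction: μ_s N = 0.46 × 1481 = 681.4 N.
Since 75.79 N is within the 681.4 N limit, the steel block stays put and friction is exactly 75.8 N.

f ≈ 75.8 N (down the incline)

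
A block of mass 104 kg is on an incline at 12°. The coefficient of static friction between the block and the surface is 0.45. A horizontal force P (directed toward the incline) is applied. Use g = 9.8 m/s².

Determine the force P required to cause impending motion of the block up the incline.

P ≈ 747 N

At impending motion up the slope, friction acts down-slope at its limit: f = μ_s N.
Perpendicular to the incline: N = m g cos θ + P sin θ.
Along the incline: P cos θ = m g sin θ + μ_s N = m g sin θ + μ_s (m g cos θ + P sin θ).
Solving, P (cos θ − μ_s sin θ) = m g (sin θ + μ_s cos θ), so P = 104×9.8×(sin 12° + 0.45 cos 12°)/(cos 12° − 0.45 sin 12°) = 1020×0.6481/0.8846 = 747 N.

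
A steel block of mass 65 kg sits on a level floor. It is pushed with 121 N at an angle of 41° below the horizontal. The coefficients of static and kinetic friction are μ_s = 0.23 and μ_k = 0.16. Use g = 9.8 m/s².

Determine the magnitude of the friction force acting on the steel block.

f ≈ 91.3 N

The vertical component of P adds to the normal force: N = m g + P sin α = 637 + 79.38 = 716.4 N.
For equilibrium, f = P cos α = 121×cos 41° = 91.32 N.
μ_s N = 0.23 × 716.4 = 164.8 N.
91.32 ≤ 164.8 N → static; friction equals the required 91.3 N.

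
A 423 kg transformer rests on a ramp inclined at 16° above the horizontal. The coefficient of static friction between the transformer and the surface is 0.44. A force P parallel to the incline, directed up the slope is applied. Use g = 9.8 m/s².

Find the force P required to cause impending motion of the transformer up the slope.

P ≈ 2900 N

At impending motion up the slope, friction acts down-slope at its limit: f = μ_s N.
P is parallel to the surface, so N = m g cos θ = 3980 N.
Along the incline: P = m g sin θ + μ_s N = 1140 + 0.44×3980 = 2900 N.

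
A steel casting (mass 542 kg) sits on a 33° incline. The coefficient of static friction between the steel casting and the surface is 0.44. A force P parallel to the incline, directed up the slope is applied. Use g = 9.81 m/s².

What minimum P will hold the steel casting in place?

The steel casting tends to slide down (tan θ > μ_s), so at the point of impending slip friction acts up-slope at its limit: f = μ_s N.
P is parallel to the surface, so N = m g cos θ = 4460 N.
Along the incline: P + μ_s N = m g sin θ, so P = 2900 − 0.44×4460 = 934 N.

P_min ≈ 934 N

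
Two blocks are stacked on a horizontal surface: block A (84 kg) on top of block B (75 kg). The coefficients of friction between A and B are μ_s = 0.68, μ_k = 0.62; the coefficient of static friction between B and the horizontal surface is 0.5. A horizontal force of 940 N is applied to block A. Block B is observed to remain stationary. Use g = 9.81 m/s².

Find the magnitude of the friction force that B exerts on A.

Between the blocks, N₁ = m_A g = 824 N.
So the A–B interface can sustain at most μ_s N₁ = 560.3 N of static friction.
Since P = 940 N > 560.3 N, A slides on B; the A–B friction is kinetic: f₁ = μ_k N₁ = 0.62×824 = 511 N.
By Newton's third law B feels 511 N forward from A. With B stationary, the floor's static friction on B balances it: f₂ = 511 N (well within μ_s(m_A+m_B)g = 779.9 N).

f ≈ 511 N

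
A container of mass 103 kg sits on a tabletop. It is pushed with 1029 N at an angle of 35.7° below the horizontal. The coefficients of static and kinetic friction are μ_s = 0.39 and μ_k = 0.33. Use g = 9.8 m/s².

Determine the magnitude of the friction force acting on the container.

Vertical equilibrium gives N = m g + P sin α = 1610 N.
For equilibrium, f = P cos α = 1029×cos 35.7° = 835.6 N.
The static-friction limit is μ_s N = 627.8 N.
The required friction exceeds μ_s N, so the container moves and f = μ_k N = 531 N.

f ≈ 531 N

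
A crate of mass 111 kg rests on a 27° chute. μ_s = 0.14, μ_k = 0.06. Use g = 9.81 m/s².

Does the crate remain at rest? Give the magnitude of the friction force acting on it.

N = m g cos θ = 970 N.
Down-slope weight component: m g sin θ = 494 N.
μ_s N = 136 N.
494 > 136 N, so it slides; kinetic friction f = μ_k N = 0.06×970 = 58.2 N.

f ≈ 58.2 N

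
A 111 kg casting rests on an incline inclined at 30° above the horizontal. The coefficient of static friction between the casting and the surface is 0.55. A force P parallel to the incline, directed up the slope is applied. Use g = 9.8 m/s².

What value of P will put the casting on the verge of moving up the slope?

At impending motion up the slope, friction acts down-slope at its limit: f = μ_s N.
P is parallel to the surface, so N = m g cos θ = 942 N.
Along the incline: P = m g sin θ + μ_s N = 544 + 0.55×942 = 1060 N.

P ≈ 1060 N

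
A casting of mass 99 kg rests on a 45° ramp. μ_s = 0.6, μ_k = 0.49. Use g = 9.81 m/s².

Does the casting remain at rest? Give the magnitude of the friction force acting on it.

N = m g cos θ = 687 N.
Down-slope weight component: m g sin θ = 687 N.
μ_s N = 412 N.
687 > 412 N, so it slides; kinetic friction f = μ_k N = 0.49×687 = 337 N.

f ≈ 337 N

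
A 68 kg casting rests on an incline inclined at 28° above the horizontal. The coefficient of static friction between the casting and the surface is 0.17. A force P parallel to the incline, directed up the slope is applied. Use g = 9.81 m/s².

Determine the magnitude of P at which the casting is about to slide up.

At impending motion up the slope, friction acts down-slope at its limit: f = μ_s N.
P is parallel to the surface, so N = m g cos θ = 589 N.
Along the incline: P = m g sin θ + μ_s N = 313 + 0.17×589 = 413 N.

P ≈ 413 N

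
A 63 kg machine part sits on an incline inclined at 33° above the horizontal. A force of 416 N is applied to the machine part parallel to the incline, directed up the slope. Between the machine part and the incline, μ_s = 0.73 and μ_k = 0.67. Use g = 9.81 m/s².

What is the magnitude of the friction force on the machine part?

Normal force: N = m g cos θ = 63 × 9.81 × cos 33° = 518.3 N.
Parallel to the incline, ΣF = 0 gives f = m g sin θ − P = 336.6 − 416 = -79.4 N (up-slope positive).
The static-friction ceiling is μ_s N = 0.73 × 518.3 = 378.4 N.
Since |-79.4| ≤ 378.4 N, static friction is sufficient; f equals the required value, not μ_s N.

f ≈ 79.4 N (down the incline)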